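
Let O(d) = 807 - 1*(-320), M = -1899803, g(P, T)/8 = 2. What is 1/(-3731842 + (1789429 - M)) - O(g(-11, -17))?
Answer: -48021471/42610 ≈ -1127.0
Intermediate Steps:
g(P, T) = 16 (g(P, T) = 8*2 = 16)
O(d) = 1127 (O(d) = 807 + 320 = 1127)
1/(-3731842 + (1789429 - M)) - O(g(-11, -17)) = 1/(-3731842 + (1789429 - 1*(-1899803))) - 1*1127 = 1/(-3731842 + (1789429 + 1899803)) - 1127 = 1/(-3731842 + 3689232) - 1127 = 1/(-42610) - 1127 = -1/42610 - 1127 = -48021471/42610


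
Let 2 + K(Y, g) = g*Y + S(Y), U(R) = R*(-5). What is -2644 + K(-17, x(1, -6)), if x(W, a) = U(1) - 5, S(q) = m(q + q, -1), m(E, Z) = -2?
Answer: -2478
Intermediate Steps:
U(R) = -5*R
S(q) = -2
x(W, a) = -10 (x(W, a) = -5*1 - 5 = -5 - 5 = -10)
K(Y, g) = -4 + Y*g (K(Y, g) = -2 + (g*Y - 2) = -2 + (Y*g - 2) = -2 + (-2 + Y*g) = -4 + Y*g)
-2644 + K(-17, x(1, -6)) = -2644 + (-4 - 17*(-10)) = -2644 + (-4 + 170) = -2644 + 166 = -2478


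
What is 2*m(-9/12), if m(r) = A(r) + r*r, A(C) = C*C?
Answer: 9/4 ≈ 2.2500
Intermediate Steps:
A(C) = C**2
m(r) = 2*r**2 (m(r) = r**2 + r*r = r**2 + r**2 = 2*r**2)
2*m(-9/12) = 2*(2*(-9/12)**2) = 2*(2*(-9*1/12)**2) = 2*(2*(-3/4)**2) = 2*(2*(9/16)) = 2*(9/8) = 9/4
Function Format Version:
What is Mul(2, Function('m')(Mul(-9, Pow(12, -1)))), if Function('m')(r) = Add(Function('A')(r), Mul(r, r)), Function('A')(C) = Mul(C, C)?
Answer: Rational(9, 4) ≈ 2.2500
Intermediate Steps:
Function('A')(C) = Pow(C, 2)
Function('m')(r) = Mul(2, Pow(r, 2)) (Function('m')(r) = Add(Pow(r, 2), Mul(r, r)) = Add(Pow(r, 2), Pow(r, 2)) = Mul(2, Pow(r, 2)))
Mul(2, Function('m')(Mul(-9, Pow(12, -1)))) = Mul(2, Mul(2, Pow(Mul(-9, Pow(12, -1)), 2))) = Mul(2, Mul(2, Pow(Mul(-9, Rational(1, 12)), 2))) = Mul(2, Mul(2, Pow(Rational(-3, 4), 2))) = Mul(2, Mul(2, Rational(9, 16))) = Mul(2, Rational(9, 8)) = Rational(9, 4)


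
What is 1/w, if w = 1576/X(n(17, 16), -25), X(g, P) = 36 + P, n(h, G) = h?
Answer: 11/1576 ≈ 0.0069797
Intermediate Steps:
w = 1576/11 (w = 1576/(36 - 25) = 1576/11 ≈ 143.27)
1/w = 1/(1576/11) = 11/1576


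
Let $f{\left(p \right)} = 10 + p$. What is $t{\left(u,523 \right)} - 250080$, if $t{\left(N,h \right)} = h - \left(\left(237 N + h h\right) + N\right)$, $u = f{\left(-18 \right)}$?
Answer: $-521182$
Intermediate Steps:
$u = -8$ ($u = 10 - 18 = -8$)
$t{\left(N,h \right)} = h - h^{2} - 238 N$ ($t{\left(N,h \right)} = h - \left(\left(237 N + h^{2}\right) + N\right) = h - \left(\left(h^{2} + 237 N\right) + N\right) = h - \left(h^{2} + 238 N\right) = h - h^{2} - 238 N$)
$t{\left(u,523 \right)} - 250080 = \left(523 - 523^{2} - -1904\right) - 250080 = \left(523 - 273529 + 1904\right) - 250080 = -271102 - 250080 = -521182$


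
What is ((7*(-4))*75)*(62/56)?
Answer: -2325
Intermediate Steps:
((7*(-4))*75)*(62/56) = (-28*75)*(62*(1/56)) = -2100*31/28 = -2325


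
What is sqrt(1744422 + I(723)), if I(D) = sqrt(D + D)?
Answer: sqrt(1744422 + sqrt(1446)) ≈ 1320.8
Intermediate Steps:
I(D) = sqrt(2)*sqrt(D) (I(D) = sqrt(2*D) = sqrt(2)*sqrt(D))
sqrt(1744422 + I(723)) = sqrt(1744422 + sqrt(2)*sqrt(723)) = sqrt(1744422 + sqrt(1446))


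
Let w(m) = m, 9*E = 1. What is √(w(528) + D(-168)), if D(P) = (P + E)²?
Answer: √2325889/9 ≈ 169.45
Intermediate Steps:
E = ⅑ (E = (⅑)*1 = ⅑ ≈ 0.11111)
D(P) = (⅑ + P)² (D(P) = (P + ⅑)² = (⅑ + P)²)
√(w(528) + D(-168)) = √(528 + (1 + 9*(-168))²/81) = √(528 + (1 - 1512)²/81) = √(528 + (1/81)*(-1511)²) = √(528 + (1/81)*2283121) = √(528 + 2283121/81) = √(2325889/81) = √2325889/9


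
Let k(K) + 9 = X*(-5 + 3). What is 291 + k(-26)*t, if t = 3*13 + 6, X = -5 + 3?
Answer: 66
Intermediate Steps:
X = -2
t = 45 (t = 39 + 6 = 45)
k(K) = -5 (k(K) = -9 - 2*(-5 + 3) = -9 - 2*(-2) = -9 + 4 = -5)
291 + k(-26)*t = 291 - 5*45 = 291 - 225 = 66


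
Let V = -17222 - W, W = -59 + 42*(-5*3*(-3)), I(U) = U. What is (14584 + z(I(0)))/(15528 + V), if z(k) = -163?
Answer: -4807/1175 ≈ -4.0911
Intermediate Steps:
W = 1831 (W = -59 + 42*(-15*(-3)) = -59 + 42*45 = -59 + 1890 = 1831)
V = -19053 (V = -17222 - 1*1831 = -17222 - 1831 = -19053)
(14584 + z(I(0)))/(15528 + V) = (14584 - 163)/(15528 - 19053) = 14421/(-3525) = 14421*(-1/3525) = -4807/1175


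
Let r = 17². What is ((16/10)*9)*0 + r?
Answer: 289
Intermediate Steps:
r = 289
((16/10)*9)*0 + r = ((16/10)*9)*0 + 289 = ((16*(⅒))*9)*0 + 289 = ((8/5)*9)*0 + 289 = (72/5)*0 + 289 = 0 + 289 = 289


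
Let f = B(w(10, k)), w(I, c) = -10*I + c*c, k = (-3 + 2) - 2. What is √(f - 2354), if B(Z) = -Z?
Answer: I*√2263 ≈ 47.571*I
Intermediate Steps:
k = -3 (k = -1 - 2 = -3)
w(I, c) = c² - 10*I (w(I, c) = -10*I + c² = c² - 10*I)
f = 91 (f = -((-3)² - 10*10) = -(9 - 100) = -1*(-91) = 91)
√(f - 2354) = √(91 - 2354) = √(-2263) = I*√2263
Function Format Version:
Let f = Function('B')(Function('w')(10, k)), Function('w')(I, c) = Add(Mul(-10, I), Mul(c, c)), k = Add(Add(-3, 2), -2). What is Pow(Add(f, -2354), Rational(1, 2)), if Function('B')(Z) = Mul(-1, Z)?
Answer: Mul(I, Pow(2263, Rational(1, 2))) ≈ Mul(47.571, I)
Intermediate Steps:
k = -3 (k = Add(-1, -2) = -3)
Function('w')(I, c) = Add(Pow(c, 2), Mul(-10, I)) (Function('w')(I, c) = Add(Mul(-10, I), Pow(c, 2)) = Add(Pow(c, 2), Mul(-10, I)))
f = 91 (f = Mul(-1, Add(Pow(-3, 2), Mul(-10, 10))) = Mul(-1, Add(9, -100)) = Mul(-1, -91) = 91)
Pow(Add(f, -2354), Rational(1, 2)) = Pow(Add(91, -2354), Rational(1, 2)) = Pow(-2263, Rational(1, 2)) = Mul(I, Pow(2263, Rational(1, 2)))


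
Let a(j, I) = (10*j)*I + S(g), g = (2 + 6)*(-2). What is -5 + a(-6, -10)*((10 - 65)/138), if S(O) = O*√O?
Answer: -5615/23 + 1760*I/69 ≈ -244.13 + 25.507*I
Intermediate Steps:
g = -16 (g = 8*(-2) = -16)
S(O) = O^(3/2)
a(j, I) = -64*I + 10*I*j (a(j, I) = (10*j)*I + (-16)^(3/2) = 10*I*j - 64*I = -64*I + 10*I*j)
-5 + a(-6, -10)*((10 - 65)/138) = -5 + (-64*I + 10*(-10)*(-6))*((10 - 65)/138) = -5 + (-64*I + 600)*(-55*1/138) = -5 + (600 - 64*I)*(-55/138) = -5 + (-5500/23 + 1760*I/69) = -5615/23 + 1760*I/69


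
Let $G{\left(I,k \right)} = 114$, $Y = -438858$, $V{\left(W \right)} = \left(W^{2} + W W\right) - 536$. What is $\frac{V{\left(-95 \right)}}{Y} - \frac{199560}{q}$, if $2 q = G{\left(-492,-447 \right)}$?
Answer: $- \frac{231691801}{66177} \approx -3501.1$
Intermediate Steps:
$V{\left(W \right)} = -536 + 2 W^{2}$ ($V{\left(W \right)} = \left(W^{2} + W^{2}\right) - 536 = 2 W^{2} - 536 = -536 + 2 W^{2}$)
$q = 57$ ($q = \frac{1}{2} \cdot 114 = 57$)
$\frac{V{\left(-95 \right)}}{Y} - \frac{199560}{q} = \frac{-536 + 2 \left(-95\right)^{2}}{-438858} - \frac{199560}{57} = \left(-536 + 2 \cdot 9025\right) \left(- \frac{1}{438858}\right) - \frac{66520}{19} = \left(-536 + 18050\right) \left(- \frac{1}{438858}\right) - \frac{66520}{19} = 17514 \left(- \frac{1}{438858}\right) - \frac{66520}{19} = - \frac{139}{3483} - \frac{66520}{19} = - \frac{231691801}{66177}$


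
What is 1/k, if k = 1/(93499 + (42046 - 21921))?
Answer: 113624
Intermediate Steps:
k = 1/113624 (k = 1/(93499 + 20125) = 1/113624 ≈ 8.8010e-6)
1/k = 1/(1/113624) = 113624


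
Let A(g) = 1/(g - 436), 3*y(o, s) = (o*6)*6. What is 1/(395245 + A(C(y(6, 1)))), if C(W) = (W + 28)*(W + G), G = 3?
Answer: 7064/2792010681 ≈ 2.5301e-6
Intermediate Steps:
y(o, s) = 12*o (y(o, s) = ((o*6)*6)/3 = ((6*o)*6)/3 = (36*o)/3 = 12*o)
C(W) = (3 + W)*(28 + W) (C(W) = (W + 28)*(W + 3) = (28 + W)*(3 + W) = (3 + W)*(28 + W))
A(g) = 1/(-436 + g)
1/(395245 + A(C(y(6, 1)))) = 1/(395245 + 1/(-436 + (84 + (12*6)² + 31*(12*6)))) = 1/(395245 + 1/(-436 + (84 + 72² + 31*72))) = 1/(395245 + 1/(-436 + (84 + 5184 + 2232))) = 1/(395245 + 1/(-436 + 7500)) = 1/(395245 + 1/7064) = 1/(2792010681/7064) = 7064/2792010681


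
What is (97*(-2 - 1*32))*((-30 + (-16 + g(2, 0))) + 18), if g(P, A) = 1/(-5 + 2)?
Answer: 280330/3 ≈ 93443.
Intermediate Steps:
g(P, A) = -⅓ (g(P, A) = 1/(-3) = -⅓)
(97*(-2 - 1*32))*((-30 + (-16 + g(2, 0))) + 18) = (97*(-2 - 1*32))*((-30 + (-16 - ⅓)) + 18) = (97*(-2 - 32))*((-30 - 49/3) + 18) = (97*(-34))*(-139/3 + 18) = -3298*(-85/3) = 280330/3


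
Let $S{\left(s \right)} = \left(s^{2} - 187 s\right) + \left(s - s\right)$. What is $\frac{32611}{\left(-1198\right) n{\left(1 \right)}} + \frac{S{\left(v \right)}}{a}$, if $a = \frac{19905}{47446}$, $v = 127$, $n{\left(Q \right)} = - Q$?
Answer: $- \frac{28831601667}{1589746} \approx -18136.0$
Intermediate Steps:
$a = \frac{19905}{47446}$ ($a = 19905 \cdot \frac{1}{47446} = \frac{19905}{47446} \approx 0.41953$)
$S{\left(s \right)} = s^{2} - 187 s$ ($S{\left(s \right)} = \left(s^{2} - 187 s\right) + 0 = s^{2} - 187 s$)
$\frac{32611}{\left(-1198\right) n{\left(1 \right)}} + \frac{S{\left(v \right)}}{a} = \frac{32611}{\left(-1198\right) \left(\left(-1\right) 1\right)} + \frac{127 \left(-187 + 127\right)}{\frac{19905}{47446}} = \frac{32611}{\left(-1198\right) \left(-1\right)} + 127 \left(-60\right) \frac{47446}{19905} = \frac{32611}{1198} - \frac{24102568}{1327} = - \frac{28831601667}{1589746}$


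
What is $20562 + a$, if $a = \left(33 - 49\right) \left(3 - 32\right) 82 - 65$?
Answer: $58545$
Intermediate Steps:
$a = 37983$ ($a = \left(-16\right) \left(-29\right) 82 - 65 = 464 \cdot 82 - 65 = 38048 - 65 = 37983$)
$20562 + a = 20562 + 37983 = 58545$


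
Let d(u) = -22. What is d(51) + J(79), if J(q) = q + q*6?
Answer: 531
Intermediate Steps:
J(q) = 7*q (J(q) = q + 6*q = 7*q)
d(51) + J(79) = -22 + 7*79 = -22 + 553 = 531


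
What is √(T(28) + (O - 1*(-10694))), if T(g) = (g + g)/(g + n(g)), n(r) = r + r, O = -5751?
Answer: √44493/3 ≈ 70.311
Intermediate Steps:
n(r) = 2*r
T(g) = ⅔ (T(g) = (g + g)/(g + 2*g) = (2*g)/((3*g)) = (2*g)*(1/(3*g)) = ⅔)
√(T(28) + (O - 1*(-10694))) = √(⅔ + (-5751 - 1*(-10694))) = √(⅔ + (-5751 + 10694)) = √(⅔ + 4943) = √(14831/3) = √44493/3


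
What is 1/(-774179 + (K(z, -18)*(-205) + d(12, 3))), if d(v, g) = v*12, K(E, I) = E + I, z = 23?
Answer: -1/775060 ≈ -1.2902e-6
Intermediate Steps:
d(v, g) = 12*v
1/(-774179 + (K(z, -18)*(-205) + d(12, 3))) = 1/(-774179 + ((23 - 18)*(-205) + 12*12)) = 1/(-774179 + (5*(-205) + 144)) = 1/(-774179 + (-1025 + 144)) = 1/(-774179 - 881) = 1/(-775060) = -1/775060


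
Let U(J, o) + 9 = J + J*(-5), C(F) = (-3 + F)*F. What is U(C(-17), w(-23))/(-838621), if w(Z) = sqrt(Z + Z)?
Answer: 1369/838621 ≈ 0.0016324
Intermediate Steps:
C(F) = F*(-3 + F)
w(Z) = sqrt(2)*sqrt(Z) (w(Z) = sqrt(2*Z) = sqrt(2)*sqrt(Z))
U(J, o) = -9 - 4*J (U(J, o) = -9 + (J + J*(-5)) = -9 + (J - 5*J) = -9 - 4*J)
U(C(-17), w(-23))/(-838621) = (-9 - (-68)*(-3 - 17))/(-838621) = (-9 - (-68)*(-20))*(-1/838621) = (-9 - 4*340)*(-1/838621) = (-9 - 1360)*(-1/838621) = -1369*(-1/838621) = 1369/838621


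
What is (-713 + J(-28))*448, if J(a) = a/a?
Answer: -318976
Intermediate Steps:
J(a) = 1
(-713 + J(-28))*448 = (-713 + 1)*448 = -712*448 = -318976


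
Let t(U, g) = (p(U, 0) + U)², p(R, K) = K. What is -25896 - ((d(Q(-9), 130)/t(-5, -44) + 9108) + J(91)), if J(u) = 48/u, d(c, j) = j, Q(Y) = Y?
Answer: -15929426/455 ≈ -35010.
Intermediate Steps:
t(U, g) = U² (t(U, g) = (0 + U)² = U²)
-25896 - ((d(Q(-9), 130)/t(-5, -44) + 9108) + J(91)) = -25896 - ((130/((-5)²) + 9108) + 48/91) = -25896 - ((130/25 + 9108) + 48*(1/91)) = -25896 - ((130*(1/25) + 9108) + 48/91) = -25896 - ((26/5 + 9108) + 48/91) = -25896 - (45566/5 + 48/91) = -25896 - 1*4146746/455 = -25896 - 4146746/455 = -15929426/455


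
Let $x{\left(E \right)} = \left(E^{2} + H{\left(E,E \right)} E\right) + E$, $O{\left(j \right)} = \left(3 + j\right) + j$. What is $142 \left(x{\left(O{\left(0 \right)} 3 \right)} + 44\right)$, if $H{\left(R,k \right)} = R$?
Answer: $30530$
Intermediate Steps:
$O{\left(j \right)} = 3 + 2 j$
$x{\left(E \right)} = E + 2 E^{2}$ ($x{\left(E \right)} = \left(E^{2} + E E\right) + E = \left(E^{2} + E^{2}\right) + E = 2 E^{2} + E = E + 2 E^{2}$)
$142 \left(x{\left(O{\left(0 \right)} 3 \right)} + 44\right) = 142 \left(\left(3 + 2 \cdot 0\right) 3 \left(1 + 2 \left(3 + 2 \cdot 0\right) 3\right) + 44\right) = 142 \left(\left(3 + 0\right) 3 \left(1 + 2 \left(3 + 0\right) 3\right) + 44\right) = 142 \left(3 \cdot 3 \left(1 + 2 \cdot 3 \cdot 3\right) + 44\right) = 142 \left(9 \left(1 + 2 \cdot 9\right) + 44\right) = 142 \left(9 \left(1 + 18\right) + 44\right) = 142 \left(9 \cdot 19 + 44\right) = 142 \left(171 + 44\right) = 142 \cdot 215 = 30530$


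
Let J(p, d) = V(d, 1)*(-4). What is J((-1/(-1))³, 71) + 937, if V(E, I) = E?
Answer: 653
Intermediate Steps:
J(p, d) = -4*d (J(p, d) = d*(-4) = -4*d)
J((-1/(-1))³, 71) + 937 = -4*71 + 937 = -284 + 937 = 653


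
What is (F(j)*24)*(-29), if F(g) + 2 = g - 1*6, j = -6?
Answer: 9744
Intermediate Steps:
F(g) = -8 + g (F(g) = -2 + (g - 1*6) = -2 + (g - 6) = -2 + (-6 + g) = -8 + g)
(F(j)*24)*(-29) = ((-8 - 6)*24)*(-29) = -14*24*(-29) = -336*(-29) = 9744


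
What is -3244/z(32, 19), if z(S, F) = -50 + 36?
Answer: 1622/7 ≈ 231.71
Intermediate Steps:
z(S, F) = -14
-3244/z(32, 19) = -3244/(-14) = -3244*(-1/14) = 1622/7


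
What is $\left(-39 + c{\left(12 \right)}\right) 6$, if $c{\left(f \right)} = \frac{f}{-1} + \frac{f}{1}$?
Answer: $-234$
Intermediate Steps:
$c{\left(f \right)} = 0$ ($c{\left(f \right)} = f \left(-1\right) + f 1 = - f + f = 0$)
$\left(-39 + c{\left(12 \right)}\right) 6 = \left(-39 + 0\right) 6 = \left(-39\right) 6 = -234$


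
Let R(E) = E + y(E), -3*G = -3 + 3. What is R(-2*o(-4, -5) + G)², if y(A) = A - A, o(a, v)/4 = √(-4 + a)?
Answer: -512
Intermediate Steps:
o(a, v) = 4*√(-4 + a)
G = 0 (G = -(-3 + 3)/3 = -⅓*0 = 0)
y(A) = 0
R(E) = E (R(E) = E + 0 = E)
R(-2*o(-4, -5) + G)² = (-8*√(-4 - 4) + 0)² = (-8*√(-8) + 0)² = (-8*2*I*√2 + 0)² = (-16*I*√2 + 0)² = (-16*I*√2)² = -512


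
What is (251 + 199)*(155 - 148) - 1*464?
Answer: 2686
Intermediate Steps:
(251 + 199)*(155 - 148) - 1*464 = 450*7 - 464 = 3150 - 464 = 2686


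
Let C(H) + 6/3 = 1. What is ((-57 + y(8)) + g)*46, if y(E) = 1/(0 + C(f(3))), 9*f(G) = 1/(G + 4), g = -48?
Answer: -4876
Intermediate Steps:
f(G) = 1/(9*(4 + G)) (f(G) = 1/(9*(G + 4)) = 1/(9*(4 + G)))
C(H) = -1 (C(H) = -2 + 1 = -1)
y(E) = -1 (y(E) = 1/(0 - 1) = 1/(-1) = -1)
((-57 + y(8)) + g)*46 = ((-57 - 1) - 48)*46 = (-58 - 48)*46 = -106*46 = -4876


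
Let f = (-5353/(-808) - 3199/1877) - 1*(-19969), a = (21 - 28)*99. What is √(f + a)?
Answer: 3*√120762970330/7508 ≈ 138.86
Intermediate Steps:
a = -693 (a = -7*99 = -693)
f = 299928393/15016 (f = (-5353*(-1/808) - 3199*1/1877) + 19969 = (53/8 - 3199/1877) + 19969 = 73889/15016 + 19969 = 299928393/15016 ≈ 19974.)
√(f + a) = √(299928393/15016 - 693) = √(289522305/15016) = 3*√120762970330/7508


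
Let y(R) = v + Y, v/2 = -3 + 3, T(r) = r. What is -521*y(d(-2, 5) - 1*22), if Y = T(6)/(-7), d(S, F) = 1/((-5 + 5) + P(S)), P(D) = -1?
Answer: 3126/7 ≈ 446.57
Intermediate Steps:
d(S, F) = -1 (d(S, F) = 1/((-5 + 5) - 1) = 1/(0 - 1) = 1/(-1) = -1)
Y = -6/7 (Y = 6/(-7) = 6*(-⅐) = -6/7 ≈ -0.85714)
v = 0 (v = 2*(-3 + 3) = 2*0 = 0)
y(R) = -6/7 (y(R) = 0 - 6/7 = -6/7)
-521*y(d(-2, 5) - 1*22) = -521*(-6/7) = 3126/7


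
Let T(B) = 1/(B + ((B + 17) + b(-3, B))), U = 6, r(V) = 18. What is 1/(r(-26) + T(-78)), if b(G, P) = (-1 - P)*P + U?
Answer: 6139/110501 ≈ 0.055556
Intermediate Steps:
b(G, P) = 6 + P*(-1 - P) (b(G, P) = (-1 - P)*P + 6 = P*(-1 - P) + 6 = 6 + P*(-1 - P))
T(B) = 1/(23 + B - B²) (T(B) = 1/(B + ((B + 17) + (6 - B - B²))) = 1/(B + ((17 + B) + (6 - B - B²))) = 1/(B + (23 - B²)) = 1/(23 + B - B²))
1/(r(-26) + T(-78)) = 1/(18 + 1/(23 - 78 - 1*(-78)²)) = 1/(18 + 1/(23 - 78 - 1*6084)) = 1/(18 + 1/(23 - 78 - 6084)) = 1/(18 + 1/(-6139)) = 1/(18 - 1/6139) = 1/(110501/6139) = 6139/110501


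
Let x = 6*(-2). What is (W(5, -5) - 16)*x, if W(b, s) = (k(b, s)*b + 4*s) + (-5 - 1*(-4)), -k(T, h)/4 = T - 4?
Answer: 684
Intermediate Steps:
k(T, h) = 16 - 4*T (k(T, h) = -4*(T - 4) = -4*(-4 + T) = 16 - 4*T)
W(b, s) = -1 + 4*s + b*(16 - 4*b) (W(b, s) = ((16 - 4*b)*b + 4*s) + (-5 - 1*(-4)) = (b*(16 - 4*b) + 4*s) + (-5 + 4) = (4*s + b*(16 - 4*b)) - 1 = -1 + 4*s + b*(16 - 4*b))
x = -12
(W(5, -5) - 16)*x = ((-1 + 4*(-5) - 4*5*(-4 + 5)) - 16)*(-12) = ((-1 - 20 - 4*5*1) - 16)*(-12) = ((-1 - 20 - 20) - 16)*(-12) = (-41 - 16)*(-12) = -57*(-12) = 684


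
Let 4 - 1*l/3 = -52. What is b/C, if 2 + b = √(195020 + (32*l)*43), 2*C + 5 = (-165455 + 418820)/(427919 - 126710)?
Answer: 100403/104390 - 100403*√106547/104390 ≈ -312.99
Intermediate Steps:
l = 168 (l = 12 - 3*(-52) = 12 + 156 = 168)
C = -208780/100403 (C = -5/2 + ((-165455 + 418820)/(427919 - 126710))/2 = -5/2 + (253365/301209)/2 = -5/2 + (253365*(1/301209))/2 = -5/2 + (½)*(84455/100403) = -5/2 + 84455/200806 = -208780/100403 ≈ -2.0794)
b = -2 + 2*√106547 (b = -2 + √(195020 + (32*168)*43) = -2 + √(195020 + 5376*43) = -2 + √(195020 + 231168) = -2 + √426188 = -2 + 2*√106547 ≈ 650.83)
b/C = (-2 + 2*√106547)/(-208780/100403) = (-2 + 2*√106547)*(-100403/208780) = 100403/104390 - 100403*√106547/104390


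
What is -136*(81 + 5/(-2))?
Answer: -10676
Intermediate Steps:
-136*(81 + 5/(-2)) = -136*(81 - ½*5) = -136*(81 - 5/2) = -136*157/2 = -10676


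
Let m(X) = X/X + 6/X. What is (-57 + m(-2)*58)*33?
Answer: -5709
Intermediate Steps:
m(X) = 1 + 6/X
(-57 + m(-2)*58)*33 = (-57 + ((6 - 2)/(-2))*58)*33 = (-57 - 1/2*4*58)*33 = (-57 - 2*58)*33 = (-57 - 116)*33 = -173*33 = -5709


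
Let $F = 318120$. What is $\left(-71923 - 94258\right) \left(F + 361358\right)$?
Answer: $-112916333518$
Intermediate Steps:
$\left(-71923 - 94258\right) \left(F + 361358\right) = \left(-71923 - 94258\right) \left(318120 + 361358\right) = \left(-166181\right) 679478 = -112916333518$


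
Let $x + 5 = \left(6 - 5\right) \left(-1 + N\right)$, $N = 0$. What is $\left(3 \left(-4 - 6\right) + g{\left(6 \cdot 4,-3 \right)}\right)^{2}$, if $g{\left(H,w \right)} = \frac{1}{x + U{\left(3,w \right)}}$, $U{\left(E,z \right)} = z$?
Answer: $\frac{73441}{81} \approx 906.68$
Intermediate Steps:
$x = -6$ ($x = -5 + \left(6 - 5\right) \left(-1 + 0\right) = -5 + 1 \left(-1\right) = -5 - 1 = -6$)
$g{\left(H,w \right)} = \frac{1}{-6 + w}$
$\left(3 \left(-4 - 6\right) + g{\left(6 \cdot 4,-3 \right)}\right)^{2} = \left(3 \left(-4 - 6\right) + \frac{1}{-6 - 3}\right)^{2} = \left(3 \left(-10\right) + \frac{1}{-9}\right)^{2} = \left(-30 - \frac{1}{9}\right)^{2} = \left(- \frac{271}{9}\right)^{2} = \frac{73441}{81}$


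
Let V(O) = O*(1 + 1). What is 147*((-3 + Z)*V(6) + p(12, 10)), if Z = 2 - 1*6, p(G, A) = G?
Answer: -10584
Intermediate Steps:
V(O) = 2*O (V(O) = O*2 = 2*O)
Z = -4 (Z = 2 - 6 = -4)
147*((-3 + Z)*V(6) + p(12, 10)) = 147*((-3 - 4)*(2*6) + 12) = 147*(-7*12 + 12) = 147*(-84 + 12) = 147*(-72) = -10584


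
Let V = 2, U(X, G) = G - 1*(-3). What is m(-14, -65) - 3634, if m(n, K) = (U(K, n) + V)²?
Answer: -3553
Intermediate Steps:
U(X, G) = 3 + G (U(X, G) = G + 3 = 3 + G)
m(n, K) = (5 + n)² (m(n, K) = ((3 + n) + 2)² = (5 + n)²)
m(-14, -65) - 3634 = (5 - 14)² - 3634 = (-9)² - 3634 = 81 - 3634 = -3553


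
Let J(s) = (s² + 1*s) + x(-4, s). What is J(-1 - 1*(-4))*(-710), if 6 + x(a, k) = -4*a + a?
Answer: -12780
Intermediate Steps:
x(a, k) = -6 - 3*a (x(a, k) = -6 + (-4*a + a) = -6 - 3*a)
J(s) = 6 + s + s² (J(s) = (s² + 1*s) + (-6 - 3*(-4)) = (s² + s) + (-6 + 12) = (s + s²) + 6 = 6 + s + s²)
J(-1 - 1*(-4))*(-710) = (6 + (-1 - 1*(-4)) + (-1 - 1*(-4))²)*(-710) = (6 + (-1 + 4) + (-1 + 4)²)*(-710) = (6 + 3 + 3²)*(-710) = (6 + 3 + 9)*(-710) = 18*(-710) = -12780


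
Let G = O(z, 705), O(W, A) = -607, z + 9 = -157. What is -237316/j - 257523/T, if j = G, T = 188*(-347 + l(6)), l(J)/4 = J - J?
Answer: 15637863037/39598252 ≈ 394.91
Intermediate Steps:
z = -166 (z = -9 - 157 = -166)
l(J) = 0 (l(J) = 4*(J - J) = 4*0 = 0)
G = -607
T = -65236 (T = 188*(-347 + 0) = 188*(-347) = -65236)
j = -607
-237316/j - 257523/T = -237316/(-607) - 257523/(-65236) = -237316*(-1/607) - 257523*(-1/65236) = 237316/607 + 257523/65236 = 15637863037/39598252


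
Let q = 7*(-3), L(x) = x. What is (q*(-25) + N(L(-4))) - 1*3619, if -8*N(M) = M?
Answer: -6187/2 ≈ -3093.5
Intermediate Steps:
N(M) = -M/8
q = -21
(q*(-25) + N(L(-4))) - 1*3619 = (-21*(-25) - ⅛*(-4)) - 1*3619 = (525 + ½) - 3619 = 1051/2 - 3619 = -6187/2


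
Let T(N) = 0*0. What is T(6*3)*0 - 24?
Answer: -24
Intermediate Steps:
T(N) = 0
T(6*3)*0 - 24 = 0*0 - 24 = 0 - 24 = -24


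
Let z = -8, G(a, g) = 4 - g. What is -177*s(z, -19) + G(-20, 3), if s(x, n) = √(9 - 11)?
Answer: 1 - 177*I*√2 ≈ 1.0 - 250.32*I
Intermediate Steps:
s(x, n) = I*√2 (s(x, n) = √(-2) = I*√2)
-177*s(z, -19) + G(-20, 3) = -177*I*√2 + (4 - 1*3) = -177*I*√2 + (4 - 3) = -177*I*√2 + 1 = 1 - 177*I*√2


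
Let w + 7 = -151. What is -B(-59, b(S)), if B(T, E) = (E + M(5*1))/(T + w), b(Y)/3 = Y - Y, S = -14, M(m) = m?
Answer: 5/217 ≈ 0.023041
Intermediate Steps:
w = -158 (w = -7 - 151 = -158)
b(Y) = 0 (b(Y) = 3*(Y - Y) = 3*0 = 0)
B(T, E) = (5 + E)/(-158 + T) (B(T, E) = (E + 5*1)/(T - 158) = (E + 5)/(-158 + T) = (5 + E)/(-158 + T))
-B(-59, b(S)) = -(5 + 0)/(-158 - 59) = -5/(-217) = -(-1)*5/217 = -1*(-5/217) = 5/217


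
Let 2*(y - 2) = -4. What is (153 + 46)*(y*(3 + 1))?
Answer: 0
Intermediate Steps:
y = 0 (y = 2 + (1/2)*(-4) = 2 - 2 = 0)
(153 + 46)*(y*(3 + 1)) = (153 + 46)*(0*(3 + 1)) = 199*(0*4) = 199*0 = 0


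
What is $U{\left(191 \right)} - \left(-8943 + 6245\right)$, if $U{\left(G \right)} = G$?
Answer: $2889$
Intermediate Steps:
$U{\left(191 \right)} - \left(-8943 + 6245\right) = 191 - \left(-8943 + 6245\right) = 191 - -2698 = 191 + 2698 = 2889$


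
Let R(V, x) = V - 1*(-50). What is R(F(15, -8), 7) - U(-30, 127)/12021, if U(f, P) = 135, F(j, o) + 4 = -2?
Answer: 176263/4007 ≈ 43.989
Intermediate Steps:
F(j, o) = -6 (F(j, o) = -4 - 2 = -6)
R(V, x) = 50 + V (R(V, x) = V + 50 = 50 + V)
R(F(15, -8), 7) - U(-30, 127)/12021 = (50 - 6) - 135/12021 = 44 - 135/12021 = 44 - 1*45/4007 = 44 - 45/4007 = 176263/4007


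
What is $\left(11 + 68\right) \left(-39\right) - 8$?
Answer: $-3089$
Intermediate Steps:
$\left(11 + 68\right) \left(-39\right) - 8 = 79 \left(-39\right) - 8 = -3081 - 8 = -3089$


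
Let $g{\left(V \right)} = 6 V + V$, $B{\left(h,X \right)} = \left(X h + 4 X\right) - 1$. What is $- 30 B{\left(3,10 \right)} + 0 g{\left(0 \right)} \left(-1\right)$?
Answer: $-2070$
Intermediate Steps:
$B{\left(h,X \right)} = -1 + 4 X + X h$ ($B{\left(h,X \right)} = \left(4 X + X h\right) - 1 = -1 + 4 X + X h$)
$g{\left(V \right)} = 7 V$
$- 30 B{\left(3,10 \right)} + 0 g{\left(0 \right)} \left(-1\right) = - 30 \left(-1 + 4 \cdot 10 + 10 \cdot 3\right) + 0 \cdot 7 \cdot 0 \left(-1\right) = - 30 \left(-1 + 40 + 30\right) + 0 \cdot 0 \left(-1\right) = \left(-30\right) 69 + 0 \left(-1\right) = -2070 + 0 = -2070$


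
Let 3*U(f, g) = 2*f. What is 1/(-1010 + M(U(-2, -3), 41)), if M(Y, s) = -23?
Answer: -1/1033 ≈ -0.00096805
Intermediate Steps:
U(f, g) = 2*f/3 (U(f, g) = (2*f)/3 = 2*f/3)
1/(-1010 + M(U(-2, -3), 41)) = 1/(-1010 - 23) = 1/(-1033) = -1/1033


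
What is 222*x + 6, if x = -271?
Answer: -60156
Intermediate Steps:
222*x + 6 = 222*(-271) + 6 = -60162 + 6 = -60156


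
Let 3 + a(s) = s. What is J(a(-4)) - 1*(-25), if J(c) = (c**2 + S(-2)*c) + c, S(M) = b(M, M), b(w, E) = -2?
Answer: 81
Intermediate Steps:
a(s) = -3 + s
S(M) = -2
J(c) = c**2 - c (J(c) = (c**2 - 2*c) + c = c**2 - c)
J(a(-4)) - 1*(-25) = (-3 - 4)*(-1 + (-3 - 4)) - 1*(-25) = -7*(-1 - 7) + 25 = -7*(-8) + 25 = 56 + 25 = 81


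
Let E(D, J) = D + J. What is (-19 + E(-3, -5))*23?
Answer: -621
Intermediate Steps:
(-19 + E(-3, -5))*23 = (-19 + (-3 - 5))*23 = (-19 - 8)*23 = -27*23 = -621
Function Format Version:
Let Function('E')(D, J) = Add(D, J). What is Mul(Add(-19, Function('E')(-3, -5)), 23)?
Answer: -621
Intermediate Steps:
Mul(Add(-19, Function('E')(-3, -5)), 23) = Mul(Add(-19, Add(-3, -5)), 23) = Mul(Add(-19, -8), 23) = Mul(-27, 23) = -621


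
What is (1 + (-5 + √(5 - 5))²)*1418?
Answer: 36868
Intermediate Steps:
(1 + (-5 + √(5 - 5))²)*1418 = (1 + (-5 + √0)²)*1418 = (1 + (-5 + 0)²)*1418 = (1 + (-5)²)*1418 = (1 + 25)*1418 = 26*1418 = 36868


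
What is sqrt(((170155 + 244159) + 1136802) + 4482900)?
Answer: 4*sqrt(377126) ≈ 2456.4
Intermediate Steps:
sqrt(((170155 + 244159) + 1136802) + 4482900) = sqrt((414314 + 1136802) + 4482900) = sqrt(1551116 + 4482900) = sqrt(6034016) = 4*sqrt(377126)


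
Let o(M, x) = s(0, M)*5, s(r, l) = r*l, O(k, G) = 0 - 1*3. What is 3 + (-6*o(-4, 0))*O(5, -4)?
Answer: 3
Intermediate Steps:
O(k, G) = -3 (O(k, G) = 0 - 3 = -3)
s(r, l) = l*r
o(M, x) = 0 (o(M, x) = (M*0)*5 = 0*5 = 0)
3 + (-6*o(-4, 0))*O(5, -4) = 3 - 6*0*(-3) = 3 + 0*(-3) = 3 + 0 = 3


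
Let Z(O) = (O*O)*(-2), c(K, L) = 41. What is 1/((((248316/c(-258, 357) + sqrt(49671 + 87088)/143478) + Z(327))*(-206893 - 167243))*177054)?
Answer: 99874484130031299/1374796742072916916583132827236034 + 13399251*sqrt(2791)/785598138327381095190361615563448 ≈ 7.2647e-17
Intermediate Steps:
Z(O) = -2*O**2 (Z(O) = O**2*(-2) = -2*O**2)
1/((((248316/c(-258, 357) + sqrt(49671 + 87088)/143478) + Z(327))*(-206893 - 167243))*177054) = 1/((((248316/41 + sqrt(49671 + 87088)/143478) - 2*327**2)*(-206893 - 167243))*177054) = (1/177054)/(((248316*(1/41) + sqrt(136759)*(1/143478)) - 2*106929)*(-374136)) = (1/177054)/(((248316/41 + (7*sqrt(2791))*(1/143478)) - 213858)*(-374136)) = (1/177054)/(((248316/41 + 7*sqrt(2791)/143478) - 213858)*(-374136)) = (1/177054)/((-8519862/41 + 7*sqrt(2791)/143478)*(-374136)) = (1/177054)/(3187587089232/41 - 436492*sqrt(2791)/23913) = 1/(177054*(3187587089232/41 - 436492*sqrt(2791)/23913))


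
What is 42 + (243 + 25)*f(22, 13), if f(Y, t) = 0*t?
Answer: 42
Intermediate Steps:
f(Y, t) = 0
42 + (243 + 25)*f(22, 13) = 42 + (243 + 25)*0 = 42 + 268*0 = 42 + 0 = 42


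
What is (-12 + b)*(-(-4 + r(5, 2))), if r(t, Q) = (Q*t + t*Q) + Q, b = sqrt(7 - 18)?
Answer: 216 - 18*I*sqrt(11) ≈ 216.0 - 59.699*I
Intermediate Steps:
b = I*sqrt(11) (b = sqrt(-11) = I*sqrt(11) ≈ 3.3166*I)
r(t, Q) = Q + 2*Q*t (r(t, Q) = (Q*t + Q*t) + Q = 2*Q*t + Q = Q + 2*Q*t)
(-12 + b)*(-(-4 + r(5, 2))) = (-12 + I*sqrt(11))*(-(-4 + 2*(1 + 2*5))) = (-12 + I*sqrt(11))*(-(-4 + 2*(1 + 10))) = (-12 + I*sqrt(11))*(-(-4 + 2*11)) = (-12 + I*sqrt(11))*(-(-4 + 22)) = (-12 + I*sqrt(11))*(-1*18) = (-12 + I*sqrt(11))*(-18) = 216 - 18*I*sqrt(11)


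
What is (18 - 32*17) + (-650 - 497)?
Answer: -1673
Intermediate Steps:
(18 - 32*17) + (-650 - 497) = (18 - 544) - 1147 = -526 - 1147 = -1673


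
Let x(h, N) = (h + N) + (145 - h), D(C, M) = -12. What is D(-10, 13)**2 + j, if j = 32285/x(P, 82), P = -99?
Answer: 64973/227 ≈ 286.22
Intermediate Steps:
x(h, N) = 145 + N (x(h, N) = (N + h) + (145 - h) = 145 + N)
j = 32285/227 (j = 32285/(145 + 82) = 32285/227 ≈ 142.22)
D(-10, 13)**2 + j = (-12)**2 + 32285/227 = 144 + 32285/227 = 64973/227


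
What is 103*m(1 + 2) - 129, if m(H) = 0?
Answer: -129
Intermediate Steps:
103*m(1 + 2) - 129 = 103*0 - 129 = 0 - 129 = -129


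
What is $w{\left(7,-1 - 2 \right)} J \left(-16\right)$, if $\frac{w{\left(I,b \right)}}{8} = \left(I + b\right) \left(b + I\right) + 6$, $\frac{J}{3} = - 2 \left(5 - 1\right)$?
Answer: $67584$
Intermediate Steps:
$J = -24$ ($J = 3 \left(- 2 \left(5 - 1\right)\right) = 3 \left(\left(-2\right) 4\right) = 3 \left(-8\right) = -24$)
$w{\left(I,b \right)} = 48 + 8 \left(I + b\right)^{2}$ ($w{\left(I,b \right)} = 8 \left(\left(I + b\right) \left(b + I\right) + 6\right) = 8 \left(\left(I + b\right) \left(I + b\right) + 6\right) = 8 \left(\left(I + b\right)^{2} + 6\right) = 8 \left(6 + \left(I + b\right)^{2}\right) = 48 + 8 \left(I + b\right)^{2}$)
$w{\left(7,-1 - 2 \right)} J \left(-16\right) = \left(48 + 8 \left(7 - 3\right)^{2}\right) \left(-24\right) \left(-16\right) = \left(48 + 8 \cdot 4^{2}\right) \left(-24\right) \left(-16\right) = \left(48 + 8 \cdot 16\right) \left(-24\right) \left(-16\right) = \left(48 + 128\right) \left(-24\right) \left(-16\right) = 176 \left(-24\right) \left(-16\right) = \left(-4224\right) \left(-16\right) = 67584$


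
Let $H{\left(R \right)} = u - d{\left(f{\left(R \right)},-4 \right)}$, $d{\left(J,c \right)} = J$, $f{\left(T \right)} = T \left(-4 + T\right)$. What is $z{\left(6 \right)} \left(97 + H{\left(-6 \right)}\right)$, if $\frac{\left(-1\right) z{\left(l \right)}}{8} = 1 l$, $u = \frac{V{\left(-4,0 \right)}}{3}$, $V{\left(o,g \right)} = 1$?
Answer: $-1792$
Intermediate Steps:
$u = \frac{1}{3}$ ($u = 1 \cdot \frac{1}{3} = \frac{1}{3} \approx 0.33333$)
$z{\left(l \right)} = - 8 l$ ($z{\left(l \right)} = - 8 \cdot 1 l = - 8 l$)
$H{\left(R \right)} = \frac{1}{3} - R \left(-4 + R\right)$
$z{\left(6 \right)} \left(97 + H{\left(-6 \right)}\right) = \left(-8\right) 6 \left(97 + \left(\frac{1}{3} - - 6 \left(-4 - 6\right)\right)\right) = - 48 \left(97 + \left(\frac{1}{3} - \left(-6\right) \left(-10\right)\right)\right) = - 48 \left(97 + \left(\frac{1}{3} - 60\right)\right) = - 48 \left(97 - \frac{179}{3}\right) = \left(-48\right) \frac{112}{3} = -1792$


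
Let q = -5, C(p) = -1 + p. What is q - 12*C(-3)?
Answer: 43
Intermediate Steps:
q - 12*C(-3) = -5 - 12*(-1 - 3) = -5 - 12*(-4) = -5 + 48 = 43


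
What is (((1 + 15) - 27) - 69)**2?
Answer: 6400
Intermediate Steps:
(((1 + 15) - 27) - 69)**2 = ((16 - 27) - 69)**2 = (-11 - 69)**2 = (-80)**2 = 6400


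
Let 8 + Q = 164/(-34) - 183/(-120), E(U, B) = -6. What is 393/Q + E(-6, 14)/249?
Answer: -7398762/212563 ≈ -34.807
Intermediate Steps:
Q = -7683/680 (Q = -8 + (164/(-34) - 183/(-120)) = -8 + (164*(-1/34) - 183*(-1/120)) = -8 + (-82/17 + 61/40) = -8 - 2243/680 = -7683/680 ≈ -11.299)
393/Q + E(-6, 14)/249 = 393/(-7683/680) - 6/249 = 393*(-680/7683) - 6*1/249 = -89080/2561 - 2/83 = -7398762/212563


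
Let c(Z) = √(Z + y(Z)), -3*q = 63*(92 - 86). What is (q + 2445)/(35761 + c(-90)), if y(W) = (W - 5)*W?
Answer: 82929759/1278840661 - 13914*√235/1278840661 ≈ 0.064681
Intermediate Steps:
y(W) = W*(-5 + W) (y(W) = (-5 + W)*W = W*(-5 + W))
q = -126 (q = -21*(92 - 86) = -21*6 = -⅓*378 = -126)
c(Z) = √(Z + Z*(-5 + Z))
(q + 2445)/(35761 + c(-90)) = (-126 + 2445)/(35761 + √(-90*(-4 - 90))) = 2319/(35761 + √(-90*(-94))) = 2319/(35761 + √8460) = 2319/(35761 + 6*√235)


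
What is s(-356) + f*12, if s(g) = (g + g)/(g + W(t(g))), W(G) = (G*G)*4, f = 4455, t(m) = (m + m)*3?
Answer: 2740519978/51263 ≈ 53460.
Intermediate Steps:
t(m) = 6*m (t(m) = (2*m)*3 = 6*m)
W(G) = 4*G² (W(G) = G²*4 = 4*G²)
s(g) = 2*g/(g + 144*g²) (s(g) = (g + g)/(g + 4*(6*g)²) = (2*g)/(g + 4*(36*g²)) = (2*g)/(g + 144*g²) = 2*g/(g + 144*g²))
s(-356) + f*12 = 2/(1 + 144*(-356)) + 4455*12 = 2/(1 - 51264) + 53460 = 2/(-51263) + 53460 = 2*(-1/51263) + 53460 = -2/51263 + 53460 = 2740519978/51263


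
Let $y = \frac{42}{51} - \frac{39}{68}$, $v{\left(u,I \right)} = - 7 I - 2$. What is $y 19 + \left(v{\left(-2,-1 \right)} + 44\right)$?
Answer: $\frac{215}{4} \approx 53.75$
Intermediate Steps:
$v{\left(u,I \right)} = -2 - 7 I$
$y = \frac{1}{4}$ ($y = 42 \cdot \frac{1}{51} - \frac{39}{68} = \frac{14}{17} - \frac{39}{68} = \frac{1}{4} \approx 0.25$)
$y 19 + \left(v{\left(-2,-1 \right)} + 44\right) = \frac{1}{4} \cdot 19 + \left(\left(-2 - -7\right) + 44\right) = \frac{19}{4} + \left(\left(-2 + 7\right) + 44\right) = \frac{19}{4} + \left(5 + 44\right) = \frac{19}{4} + 49 = \frac{215}{4}$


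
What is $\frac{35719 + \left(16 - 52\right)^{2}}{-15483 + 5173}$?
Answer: $- \frac{7403}{2062} \approx -3.5902$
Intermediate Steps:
$\frac{35719 + \left(16 - 52\right)^{2}}{-15483 + 5173} = \frac{35719 + \left(-36\right)^{2}}{-10310} = \left(35719 + 1296\right) \left(- \frac{1}{10310}\right) = 37015 \left(- \frac{1}{10310}\right) = - \frac{7403}{2062}$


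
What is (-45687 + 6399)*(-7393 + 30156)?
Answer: -894312744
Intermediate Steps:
(-45687 + 6399)*(-7393 + 30156) = -39288*22763 = -894312744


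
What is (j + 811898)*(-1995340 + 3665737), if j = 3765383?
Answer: 7645876450557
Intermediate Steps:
(j + 811898)*(-1995340 + 3665737) = (3765383 + 811898)*(-1995340 + 3665737) = 4577281*1670397 = 7645876450557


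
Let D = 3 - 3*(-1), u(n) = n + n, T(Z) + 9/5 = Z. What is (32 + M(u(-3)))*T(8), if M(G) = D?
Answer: 1178/5 ≈ 235.60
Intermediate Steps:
T(Z) = -9/5 + Z
u(n) = 2*n
D = 6 (D = 3 + 3 = 6)
M(G) = 6
(32 + M(u(-3)))*T(8) = (32 + 6)*(-9/5 + 8) = 38*(31/5) = 1178/5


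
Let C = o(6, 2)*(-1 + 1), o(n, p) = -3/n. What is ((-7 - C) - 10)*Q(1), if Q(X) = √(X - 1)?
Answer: 0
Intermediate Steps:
Q(X) = √(-1 + X)
C = 0 (C = (-3/6)*(-1 + 1) = -3*⅙*0 = -½*0 = 0)
((-7 - C) - 10)*Q(1) = ((-7 - 1*0) - 10)*√(-1 + 1) = ((-7 + 0) - 10)*√0 = (-7 - 10)*0 = -17*0 = 0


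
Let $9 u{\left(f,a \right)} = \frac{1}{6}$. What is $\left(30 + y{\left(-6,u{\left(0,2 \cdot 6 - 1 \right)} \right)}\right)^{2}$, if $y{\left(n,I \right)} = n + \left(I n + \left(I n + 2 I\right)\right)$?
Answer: $\frac{413449}{729} \approx 567.15$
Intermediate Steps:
$u{\left(f,a \right)} = \frac{1}{54}$ ($u{\left(f,a \right)} = \frac{1}{9 \cdot 6} = \frac{1}{9} \cdot \frac{1}{6} = \frac{1}{54}$)
$y{\left(n,I \right)} = n + 2 I + 2 I n$ ($y{\left(n,I \right)} = n + \left(I n + \left(2 I + I n\right)\right) = n + \left(2 I + 2 I n\right) = n + 2 I + 2 I n$)
$\left(30 + y{\left(-6,u{\left(0,2 \cdot 6 - 1 \right)} \right)}\right)^{2} = \left(30 + \left(-6 + 2 \cdot \frac{1}{54} + 2 \cdot \frac{1}{54} \left(-6\right)\right)\right)^{2} = \left(30 - \frac{167}{27}\right)^{2} = \left(\frac{643}{27}\right)^{2} = \frac{413449}{729}$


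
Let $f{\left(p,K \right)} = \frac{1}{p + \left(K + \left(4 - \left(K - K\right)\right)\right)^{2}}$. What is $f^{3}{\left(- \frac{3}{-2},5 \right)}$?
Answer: $\frac{8}{4492125} \approx 1.7809 \cdot 10^{-6}$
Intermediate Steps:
$f{\left(p,K \right)} = \frac{1}{p + \left(4 + K\right)^{2}}$ ($f{\left(p,K \right)} = \frac{1}{p + \left(K + \left(4 - 0\right)\right)^{2}} = \frac{1}{p + \left(K + \left(4 + 0\right)\right)^{2}} = \frac{1}{p + \left(K + 4\right)^{2}} = \frac{1}{p + \left(4 + K\right)^{2}}$)
$f^{3}{\left(- \frac{3}{-2},5 \right)} = \left(\frac{1}{- \frac{3}{-2} + \left(4 + 5\right)^{2}}\right)^{3} = \left(\frac{1}{\left(-3\right) \left(- \frac{1}{2}\right) + 9^{2}}\right)^{3} = \left(\frac{1}{\frac{3}{2} + 81}\right)^{3} = \left(\frac{1}{\frac{165}{2}}\right)^{3} = \left(\frac{2}{165}\right)^{3} = \frac{8}{4492125}$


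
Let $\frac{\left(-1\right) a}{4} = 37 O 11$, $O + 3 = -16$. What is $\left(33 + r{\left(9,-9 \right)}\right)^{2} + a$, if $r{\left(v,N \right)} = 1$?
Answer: $32088$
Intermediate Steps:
$O = -19$ ($O = -3 - 16 = -19$)
$a = 30932$ ($a = - 4 \cdot 37 \left(-19\right) 11 = - 4 \left(\left(-703\right) 11\right) = \left(-4\right) \left(-7733\right) = 30932$)
$\left(33 + r{\left(9,-9 \right)}\right)^{2} + a = \left(33 + 1\right)^{2} + 30932 = 34^{2} + 30932 = 1156 + 30932 = 32088$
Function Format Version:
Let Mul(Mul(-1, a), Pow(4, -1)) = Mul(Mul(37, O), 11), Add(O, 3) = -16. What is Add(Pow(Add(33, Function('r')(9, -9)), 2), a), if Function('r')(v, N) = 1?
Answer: 32088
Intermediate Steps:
O = -19 (O = Add(-3, -16) = -19)
a = 30932 (a = Mul(-4, Mul(Mul(37, -19), 11)) = Mul(-4, Mul(-703, 11)) = Mul(-4, -7733) = 30932)
Add(Pow(Add(33, Function('r')(9, -9)), 2), a) = Add(Pow(Add(33, 1), 2), 30932) = Add(Pow(34, 2), 30932) = Add(1156, 30932) = 32088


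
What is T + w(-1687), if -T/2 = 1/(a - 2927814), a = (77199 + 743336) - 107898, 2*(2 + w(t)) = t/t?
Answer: -6645527/4430354 ≈ -1.5000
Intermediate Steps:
w(t) = -3/2 (w(t) = -2 + (t/t)/2 = -2 + (½)*1 = -2 + ½ = -3/2)
a = 712637 (a = 820535 - 107898 = 712637)
T = 2/2215177 (T = -2/(712637 - 2927814) = -2/(-2215177) = -2*(-1/2215177) = 2/2215177 ≈ 9.0286e-7)
T + w(-1687) = 2/2215177 - 3/2 = -6645527/4430354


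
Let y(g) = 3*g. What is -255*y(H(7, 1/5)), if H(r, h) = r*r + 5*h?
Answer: -38250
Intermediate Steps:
H(r, h) = r**2 + 5*h
-255*y(H(7, 1/5)) = -765*(7**2 + 5/5) = -765*(49 + 5*(1/5)) = -765*(49 + 1) = -765*50 = -255*150 = -38250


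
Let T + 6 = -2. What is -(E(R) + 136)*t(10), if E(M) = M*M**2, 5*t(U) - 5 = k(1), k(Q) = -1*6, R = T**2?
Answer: 52456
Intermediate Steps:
T = -8 (T = -6 - 2 = -8)
R = 64 (R = (-8)**2 = 64)
k(Q) = -6
t(U) = -1/5 (t(U) = 1 + (1/5)*(-6) = 1 - 6/5 = -1/5)
E(M) = M**3
-(E(R) + 136)*t(10) = -(64**3 + 136)*(-1)/5 = -(262144 + 136)*(-1)/5 = -262280*(-1)/5 = -1*(-52456) = 52456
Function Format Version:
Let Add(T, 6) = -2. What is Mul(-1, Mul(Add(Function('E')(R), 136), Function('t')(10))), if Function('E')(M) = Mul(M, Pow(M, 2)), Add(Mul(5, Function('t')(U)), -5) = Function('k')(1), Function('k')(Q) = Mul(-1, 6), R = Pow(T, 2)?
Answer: 52456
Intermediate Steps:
T = -8 (T = Add(-6, -2) = -8)
R = 64 (R = Pow(-8, 2) = 64)
Function('k')(Q) = -6
Function('t')(U) = Rational(-1, 5) (Function('t')(U) = Add(1, Mul(Rational(1, 5), -6)) = Add(1, Rational(-6, 5)) = Rational(-1, 5))
Function('E')(M) = Pow(M, 3)
Mul(-1, Mul(Add(Function('E')(R), 136), Function('t')(10))) = Mul(-1, Mul(Add(Pow(64, 3), 136), Rational(-1, 5))) = Mul(-1, Mul(Add(262144, 136), Rational(-1, 5))) = Mul(-1, Mul(262280, Rational(-1, 5))) = Mul(-1, -52456) = 52456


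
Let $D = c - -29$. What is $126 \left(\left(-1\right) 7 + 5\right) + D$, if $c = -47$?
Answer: $-270$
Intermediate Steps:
$D = -18$ ($D = -47 - -29 = -47 + 29 = -18$)
$126 \left(\left(-1\right) 7 + 5\right) + D = 126 \left(\left(-1\right) 7 + 5\right) - 18 = 126 \left(-7 + 5\right) - 18 = 126 \left(-2\right) - 18 = -252 - 18 = -270$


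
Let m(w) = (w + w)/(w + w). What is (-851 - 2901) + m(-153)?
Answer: -3751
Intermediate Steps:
m(w) = 1 (m(w) = (2*w)/((2*w)) = (2*w)*(1/(2*w)) = 1)
(-851 - 2901) + m(-153) = (-851 - 2901) + 1 = -3752 + 1 = -3751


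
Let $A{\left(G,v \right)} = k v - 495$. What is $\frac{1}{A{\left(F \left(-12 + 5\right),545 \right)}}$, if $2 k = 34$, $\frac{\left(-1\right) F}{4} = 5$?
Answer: $\frac{1}{8770} \approx 0.00011403$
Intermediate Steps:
$F = -20$ ($F = \left(-4\right) 5 = -20$)
$k = 17$ ($k = \frac{1}{2} \cdot 34 = 17$)
$A{\left(G,v \right)} = -495 + 17 v$ ($A{\left(G,v \right)} = 17 v - 495 = -495 + 17 v$)
$\frac{1}{A{\left(F \left(-12 + 5\right),545 \right)}} = \frac{1}{-495 + 17 \cdot 545} = \frac{1}{-495 + 9265} = \frac{1}{8770}$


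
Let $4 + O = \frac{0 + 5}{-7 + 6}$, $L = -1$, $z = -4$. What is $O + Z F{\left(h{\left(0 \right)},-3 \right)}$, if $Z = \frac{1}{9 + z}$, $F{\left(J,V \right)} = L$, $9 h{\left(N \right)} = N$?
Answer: $- \frac{46}{5} \approx -9.2$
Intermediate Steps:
$h{\left(N \right)} = \frac{N}{9}$
$F{\left(J,V \right)} = -1$
$O = -9$ ($O = -4 + \frac{0 + 5}{-7 + 6} = -4 + \frac{5}{-1} = -4 + 5 \left(-1\right) = -4 - 5 = -9$)
$Z = \frac{1}{5}$ ($Z = \frac{1}{9 - 4} = \frac{1}{5} \approx 0.2$)
$O + Z F{\left(h{\left(0 \right)},-3 \right)} = -9 + \frac{1}{5} \left(-1\right) = -9 - \frac{1}{5} = - \frac{46}{5}$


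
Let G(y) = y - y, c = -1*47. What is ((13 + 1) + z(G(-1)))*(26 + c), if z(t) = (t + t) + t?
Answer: -294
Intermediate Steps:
c = -47
G(y) = 0
z(t) = 3*t (z(t) = 2*t + t = 3*t)
((13 + 1) + z(G(-1)))*(26 + c) = ((13 + 1) + 3*0)*(26 - 47) = (14 + 0)*(-21) = 14*(-21) = -294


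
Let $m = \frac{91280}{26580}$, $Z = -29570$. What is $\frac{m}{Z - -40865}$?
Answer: $\frac{4564}{15011055} \approx 0.00030404$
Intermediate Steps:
$m = \frac{4564}{1329}$ ($m = 91280 \cdot \frac{1}{26580} = \frac{4564}{1329} \approx 3.4342$)
$\frac{m}{Z - -40865} = \frac{4564}{1329 \left(-29570 - -40865\right)} = \frac{4564}{1329 \left(-29570 + 40865\right)} = \frac{4564}{1329 \cdot 11295} = \frac{4564}{1329} \cdot \frac{1}{11295} = \frac{4564}{15011055}$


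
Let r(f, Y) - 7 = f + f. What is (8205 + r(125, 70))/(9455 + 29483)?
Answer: 4231/19469 ≈ 0.21732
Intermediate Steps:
r(f, Y) = 7 + 2*f (r(f, Y) = 7 + (f + f) = 7 + 2*f)
(8205 + r(125, 70))/(9455 + 29483) = (8205 + (7 + 2*125))/(9455 + 29483) = (8205 + (7 + 250))/38938 = (8205 + 257)*(1/38938) = 8462*(1/38938) = 4231/19469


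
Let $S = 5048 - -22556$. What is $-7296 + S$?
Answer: $20308$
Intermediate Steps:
$S = 27604$ ($S = 5048 + 22556 = 27604$)
$-7296 + S = -7296 + 27604 = 20308$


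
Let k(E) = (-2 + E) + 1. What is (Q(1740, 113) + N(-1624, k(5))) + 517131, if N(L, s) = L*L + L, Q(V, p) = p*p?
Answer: 3165652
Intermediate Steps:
Q(V, p) = p²
k(E) = -1 + E
N(L, s) = L + L² (N(L, s) = L² + L = L + L²)
(Q(1740, 113) + N(-1624, k(5))) + 517131 = (113² - 1624*(1 - 1624)) + 517131 = (12769 - 1624*(-1623)) + 517131 = (12769 + 2635752) + 517131 = 2648521 + 517131 = 3165652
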